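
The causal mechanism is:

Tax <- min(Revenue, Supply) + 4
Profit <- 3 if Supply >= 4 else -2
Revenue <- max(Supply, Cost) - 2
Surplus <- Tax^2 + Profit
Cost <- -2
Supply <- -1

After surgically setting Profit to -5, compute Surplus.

The intervention breaks the incoming arrows to Profit: Profit <- 3 if Supply >= 4 else -2 no longer applies, and Profit = -5.
Revenue = max(Supply, Cost) - 2  [with Supply=-1, Cost=-2]  = -3
Tax = min(Revenue, Supply) + 4  [with Revenue=-3, Supply=-1]  = 1
Surplus = Tax^2 + Profit  [with Tax=1, Profit=-5]  = -4

-4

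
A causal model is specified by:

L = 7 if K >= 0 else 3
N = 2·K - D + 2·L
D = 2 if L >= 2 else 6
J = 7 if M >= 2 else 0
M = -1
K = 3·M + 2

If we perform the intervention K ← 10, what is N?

do(K=10) replaces the equation K = 3·M + 2 with the constant K = 10.
L = 7 if K >= 0 else 3  [with K=10]  = 7
D = 2 if L >= 2 else 6  [with L=7]  = 2
N = 2·K - D + 2·L  [with K=10, D=2, L=7]  = 32

32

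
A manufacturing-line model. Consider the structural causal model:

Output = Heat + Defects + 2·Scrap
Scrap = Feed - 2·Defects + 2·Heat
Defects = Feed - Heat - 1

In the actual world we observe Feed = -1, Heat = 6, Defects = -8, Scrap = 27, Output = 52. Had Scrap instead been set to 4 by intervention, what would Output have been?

Intervening sets Scrap = 4 and removes its equation (Scrap = Feed - 2·Defects + 2·Heat).
Defects = Feed - Heat - 1  [with Feed=-1, Heat=6]  = -8
Output = Heat + Defects + 2·Scrap  [with Heat=6, Defects=-8, Scrap=4]  = 6

6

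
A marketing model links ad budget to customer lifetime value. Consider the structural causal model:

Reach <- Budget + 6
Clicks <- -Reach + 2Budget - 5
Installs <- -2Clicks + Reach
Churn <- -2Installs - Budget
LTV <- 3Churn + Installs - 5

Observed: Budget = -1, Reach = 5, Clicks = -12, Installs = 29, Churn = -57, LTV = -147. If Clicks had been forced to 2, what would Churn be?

do(Clicks=2) replaces the equation Clicks <- -Reach + 2Budget - 5 with the constant Clicks = 2.
Reach = Budget + 6  [with Budget=-1]  = 5
Installs = -2Clicks + Reach  [with Clicks=2, Reach=5]  = 1
Churn = -2Installs - Budget  [with Installs=1, Budget=-1]  = -1

-1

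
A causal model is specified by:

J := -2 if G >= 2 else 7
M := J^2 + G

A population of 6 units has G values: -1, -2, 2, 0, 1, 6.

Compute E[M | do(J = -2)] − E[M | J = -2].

do(J=-2) breaks J's dependence on G. With J=-2 fixed, M across the units is 3, 2, 6, 4, 5, 10, mean 5.
Observing J=-2 restricts to units where J's equation naturally yields -2: G ∈ {2, 6}. In that subpopulation M = 6, 10, mean 8.
Difference = 5 − 8 = -3.

-3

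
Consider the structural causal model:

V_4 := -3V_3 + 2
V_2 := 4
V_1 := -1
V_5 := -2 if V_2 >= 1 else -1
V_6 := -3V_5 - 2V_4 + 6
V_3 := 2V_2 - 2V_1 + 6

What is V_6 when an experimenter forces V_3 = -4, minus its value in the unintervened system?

-120

The intervention breaks the incoming arrows to V_3: V_3 := 2V_2 - 2V_1 + 6 no longer applies, and V_3 = -4.
V_4 = -3V_3 + 2  [with V_3=-4]  = 14
V_5 = -2 if V_2 >= 1 else -1  [with V_2=4]  = -2
V_6 = -3V_5 - 2V_4 + 6  [with V_5=-2, V_4=14]  = -16
Without intervention: V_3 = 2V_2 - 2V_1 + 6  [with V_2=4, V_1=-1]  = 16; V_4 = -3V_3 + 2  [with V_3=16]  = -46; V_5 = -2 if V_2 >= 1 else -1  [with V_2=4]  = -2; V_6 = -3V_5 - 2V_4 + 6  [with V_5=-2, V_4=-46]  = 104.
Change = -16 − 104 = -120.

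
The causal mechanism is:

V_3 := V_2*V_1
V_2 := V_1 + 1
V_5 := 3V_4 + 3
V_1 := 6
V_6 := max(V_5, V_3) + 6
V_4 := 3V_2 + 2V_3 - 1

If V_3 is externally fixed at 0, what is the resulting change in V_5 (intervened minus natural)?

-252

do(V_3=0) replaces the equation V_3 := V_2*V_1 with the constant V_3 = 0.
V_2 = V_1 + 1  [with V_1=6]  = 7
V_4 = 3V_2 + 2V_3 - 1  [with V_2=7, V_3=0]  = 20
V_5 = 3V_4 + 3  [with V_4=20]  = 63
Without intervention: V_2 = V_1 + 1  [with V_1=6]  = 7; V_3 = V_2*V_1  [with V_2=7, V_1=6]  = 42; V_4 = 3V_2 + 2V_3 - 1  [with V_2=7, V_3=42]  = 104; V_5 = 3V_4 + 3  [with V_4=104]  = 315.
Change = 63 − 315 = -252.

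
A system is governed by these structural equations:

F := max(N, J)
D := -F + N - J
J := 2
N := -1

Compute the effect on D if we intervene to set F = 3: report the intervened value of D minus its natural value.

The intervention breaks the incoming arrows to F: F := max(N, J) no longer applies, and F = 3.
D = -F + N - J  [with F=3, N=-1, J=2]  = -6
Without intervention: F = max(N, J)  [with N=-1, J=2]  = 2; D = -F + N - J  [with F=2, N=-1, J=2]  = -5.
Change = -6 − (-5) = -1.

-1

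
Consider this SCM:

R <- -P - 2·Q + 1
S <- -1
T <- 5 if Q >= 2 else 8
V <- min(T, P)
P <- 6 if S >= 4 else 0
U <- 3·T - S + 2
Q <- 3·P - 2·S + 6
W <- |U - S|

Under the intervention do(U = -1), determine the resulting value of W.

Under do(U=-1), the mechanism U <- 3·T - S + 2 is discarded; U is fixed at -1.
W = |U - S|  [with U=-1, S=-1]  = 0

0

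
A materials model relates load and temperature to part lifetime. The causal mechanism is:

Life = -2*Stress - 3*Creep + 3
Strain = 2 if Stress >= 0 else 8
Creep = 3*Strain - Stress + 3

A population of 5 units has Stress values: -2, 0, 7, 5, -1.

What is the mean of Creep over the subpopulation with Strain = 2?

Observing Strain=2 restricts to units where Strain's equation naturally yields 2: Stress ∈ {0, 7, 5}. In that subpopulation Creep = 9, 2, 4, mean 5.

5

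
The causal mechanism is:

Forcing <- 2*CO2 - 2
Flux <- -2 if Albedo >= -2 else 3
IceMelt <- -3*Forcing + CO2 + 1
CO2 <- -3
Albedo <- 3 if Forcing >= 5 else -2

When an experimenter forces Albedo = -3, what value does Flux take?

3

Intervening sets Albedo = -3 and removes its equation (Albedo <- 3 if Forcing >= 5 else -2).
Flux = -2 if Albedo >= -2 else 3  [with Albedo=-3]  = 3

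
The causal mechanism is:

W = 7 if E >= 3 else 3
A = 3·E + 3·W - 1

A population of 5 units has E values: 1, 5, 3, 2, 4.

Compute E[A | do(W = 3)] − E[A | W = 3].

Under do(W=3), W's equation is replaced by W=3 for every unit. Per-unit A: 11, 23, 17, 14, 20. Mean = 17.
Observing W=3 restricts to units where W's equation naturally yields 3: E ∈ {1, 2}. In that subpopulation A = 11, 14, mean 12.5.
Difference = 17 − 12.5 = 4.5.

4.5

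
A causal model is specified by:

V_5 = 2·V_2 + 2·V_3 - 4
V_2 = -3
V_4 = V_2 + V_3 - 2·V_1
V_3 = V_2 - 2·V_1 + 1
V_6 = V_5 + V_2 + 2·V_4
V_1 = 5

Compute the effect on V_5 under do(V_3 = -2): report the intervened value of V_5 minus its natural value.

do(V_3=-2) replaces the equation V_3 = V_2 - 2·V_1 + 1 with the constant V_3 = -2.
V_5 = 2·V_2 + 2·V_3 - 4  [with V_2=-3, V_3=-2]  = -14
Without intervention: V_3 = V_2 - 2·V_1 + 1  [with V_2=-3, V_1=5]  = -12; V_5 = 2·V_2 + 2·V_3 - 4  [with V_2=-3, V_3=-12]  = -34.
Change = -14 − (-34) = 20.

20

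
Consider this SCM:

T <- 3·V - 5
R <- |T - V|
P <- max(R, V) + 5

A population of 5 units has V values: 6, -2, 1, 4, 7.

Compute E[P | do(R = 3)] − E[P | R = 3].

Under do(R=3), R's equation is replaced by R=3 for every unit. Per-unit P: 11, 8, 8, 9, 12. Mean = 9.6.
Conditioning on R=3 selects the 2 unit(s) with V ∈ {1, 4}. Their P values: 8, 9. Mean = 8.5.
Difference = 9.6 − 8.5 = 1.1.

1.1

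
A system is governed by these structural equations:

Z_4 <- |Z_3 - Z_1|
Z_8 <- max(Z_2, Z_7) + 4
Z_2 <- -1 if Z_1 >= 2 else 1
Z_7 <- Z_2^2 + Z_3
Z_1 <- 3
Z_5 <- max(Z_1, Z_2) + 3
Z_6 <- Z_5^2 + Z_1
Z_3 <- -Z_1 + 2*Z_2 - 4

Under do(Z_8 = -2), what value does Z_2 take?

-1

The intervention breaks the incoming arrows to Z_8: Z_8 <- max(Z_2, Z_7) + 4 no longer applies, and Z_8 = -2.
Z_2 is not downstream of the intervention, so its value is determined by the original equations.
Z_2 = -1 if Z_1 >= 2 else 1  [with Z_1=3]  = -1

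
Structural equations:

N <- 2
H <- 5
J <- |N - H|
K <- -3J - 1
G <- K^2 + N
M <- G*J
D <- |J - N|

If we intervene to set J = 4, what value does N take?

2

Under do(J=4), the mechanism J <- |N - H| is discarded; J is fixed at 4.
N is not downstream of the intervention, so its value is determined by the original equations.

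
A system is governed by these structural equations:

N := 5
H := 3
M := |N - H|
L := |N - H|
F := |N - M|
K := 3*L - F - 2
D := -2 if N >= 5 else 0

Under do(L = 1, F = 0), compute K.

1

The joint intervention fixes L = 1, F = 0, removing each variable's own equation.
K = 3*L - F - 2  [with L=1, F=0]  = 1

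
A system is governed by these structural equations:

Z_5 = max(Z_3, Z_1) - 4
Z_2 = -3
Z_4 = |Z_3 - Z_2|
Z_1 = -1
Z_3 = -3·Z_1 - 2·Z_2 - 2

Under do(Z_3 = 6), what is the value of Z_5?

do(Z_3=6) replaces the equation Z_3 = -3·Z_1 - 2·Z_2 - 2 with the constant Z_3 = 6.
Z_5 = max(Z_3, Z_1) - 4  [with Z_3=6, Z_1=-1]  = 2

2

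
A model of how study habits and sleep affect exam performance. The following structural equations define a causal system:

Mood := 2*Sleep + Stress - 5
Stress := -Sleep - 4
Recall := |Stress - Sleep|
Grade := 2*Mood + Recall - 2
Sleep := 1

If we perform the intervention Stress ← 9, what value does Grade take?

do(Stress=9) replaces the equation Stress := -Sleep - 4 with the constant Stress = 9.
Mood = 2*Sleep + Stress - 5  [with Sleep=1, Stress=9]  = 6
Recall = |Stress - Sleep|  [with Stress=9, Sleep=1]  = 8
Grade = 2*Mood + Recall - 2  [with Mood=6, Recall=8]  = 18

18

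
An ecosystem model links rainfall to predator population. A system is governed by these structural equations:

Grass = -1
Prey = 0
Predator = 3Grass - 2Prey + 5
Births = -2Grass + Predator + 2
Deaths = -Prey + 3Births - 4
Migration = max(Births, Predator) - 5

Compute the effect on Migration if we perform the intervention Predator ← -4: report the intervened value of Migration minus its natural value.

-6

The intervention breaks the incoming arrows to Predator: Predator = 3Grass - 2Prey + 5 no longer applies, and Predator = -4.
Births = -2Grass + Predator + 2  [with Grass=-1, Predator=-4]  = 0
Migration = max(Births, Predator) - 5  [with Births=0, Predator=-4]  = -5
Without intervention: Predator = 3Grass - 2Prey + 5  [with Grass=-1, Prey=0]  = 2; Births = -2Grass + Predator + 2  [with Grass=-1, Predator=2]  = 6; Migration = max(Births, Predator) - 5  [with Births=6, Predator=2]  = 1.
Change = -5 − 1 = -6.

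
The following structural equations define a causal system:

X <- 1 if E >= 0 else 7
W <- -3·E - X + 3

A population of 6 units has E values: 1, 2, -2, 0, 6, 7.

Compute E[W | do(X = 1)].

Every unit gets X=1 under the intervention. W values become -1, -4, 8, 2, -16, -19; E[W|do(X=1)] = -5.

-5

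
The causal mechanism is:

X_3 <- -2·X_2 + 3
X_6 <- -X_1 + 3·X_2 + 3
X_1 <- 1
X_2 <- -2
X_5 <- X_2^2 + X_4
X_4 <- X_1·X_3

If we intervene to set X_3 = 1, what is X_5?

5

do(X_3=1) replaces the equation X_3 <- -2·X_2 + 3 with the constant X_3 = 1.
X_4 = X_1·X_3  [with X_1=1, X_3=1]  = 1
X_5 = X_2^2 + X_4  [with X_2=-2, X_4=1]  = 5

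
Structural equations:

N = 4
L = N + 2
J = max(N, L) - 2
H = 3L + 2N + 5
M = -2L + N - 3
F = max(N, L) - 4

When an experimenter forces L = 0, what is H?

Under do(L=0), the mechanism L = N + 2 is discarded; L is fixed at 0.
H = 3L + 2N + 5  [with L=0, N=4]  = 13

13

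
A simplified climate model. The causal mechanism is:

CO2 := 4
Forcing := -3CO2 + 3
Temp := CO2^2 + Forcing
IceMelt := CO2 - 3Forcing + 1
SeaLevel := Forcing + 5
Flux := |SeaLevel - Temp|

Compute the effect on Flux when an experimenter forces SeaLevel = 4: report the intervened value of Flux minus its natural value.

The intervention breaks the incoming arrows to SeaLevel: SeaLevel := Forcing + 5 no longer applies, and SeaLevel = 4.
Forcing = -3CO2 + 3  [with CO2=4]  = -9
Temp = CO2^2 + Forcing  [with CO2=4, Forcing=-9]  = 7
Flux = |SeaLevel - Temp|  [with SeaLevel=4, Temp=7]  = 3
Without intervention: Forcing = -3CO2 + 3  [with CO2=4]  = -9; Temp = CO2^2 + Forcing  [with CO2=4, Forcing=-9]  = 7; SeaLevel = Forcing + 5  [with Forcing=-9]  = -4; Flux = |SeaLevel - Temp|  [with SeaLevel=-4, Temp=7]  = 11.
Change = 3 − 11 = -8.

-8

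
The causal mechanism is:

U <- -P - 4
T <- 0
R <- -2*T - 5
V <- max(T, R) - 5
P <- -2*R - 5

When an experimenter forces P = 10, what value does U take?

-14

Intervening sets P = 10 and removes its equation (P <- -2*R - 5).
U = -P - 4  [with P=10]  = -14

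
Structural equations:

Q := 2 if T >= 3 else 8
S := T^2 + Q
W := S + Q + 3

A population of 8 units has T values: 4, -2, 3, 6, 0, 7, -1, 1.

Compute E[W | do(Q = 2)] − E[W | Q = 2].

Every unit gets Q=2 under the intervention. W values become 23, 11, 16, 43, 7, 56, 8, 8; E[W|do(Q=2)] = 21.5.
Observing Q=2 restricts to units where Q's equation naturally yields 2: T ∈ {4, 3, 6, 7}. In that subpopulation W = 23, 16, 43, 56, mean 34.5.
Difference = 21.5 − 34.5 = -13.

-13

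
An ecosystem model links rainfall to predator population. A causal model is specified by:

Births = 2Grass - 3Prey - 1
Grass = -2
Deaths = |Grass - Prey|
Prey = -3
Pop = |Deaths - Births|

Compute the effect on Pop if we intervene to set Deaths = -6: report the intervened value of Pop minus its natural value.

Intervening sets Deaths = -6 and removes its equation (Deaths = |Grass - Prey|).
Births = 2Grass - 3Prey - 1  [with Grass=-2, Prey=-3]  = 4
Pop = |Deaths - Births|  [with Deaths=-6, Births=4]  = 10
Without intervention: Births = 2Grass - 3Prey - 1  [with Grass=-2, Prey=-3]  = 4; Deaths = |Grass - Prey|  [with Grass=-2, Prey=-3]  = 1; Pop = |Deaths - Births|  [with Deaths=1, Births=4]  = 3.
Change = 10 − 3 = 7.

7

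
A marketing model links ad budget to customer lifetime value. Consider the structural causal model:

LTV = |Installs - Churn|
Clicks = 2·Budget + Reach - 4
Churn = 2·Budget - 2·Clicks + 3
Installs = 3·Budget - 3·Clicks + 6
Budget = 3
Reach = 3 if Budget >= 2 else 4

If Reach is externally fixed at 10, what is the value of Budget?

3

Under do(Reach=10), the mechanism Reach = 3 if Budget >= 2 else 4 is discarded; Reach is fixed at 10.
Budget is not downstream of the intervention, so its value is determined by the original equations.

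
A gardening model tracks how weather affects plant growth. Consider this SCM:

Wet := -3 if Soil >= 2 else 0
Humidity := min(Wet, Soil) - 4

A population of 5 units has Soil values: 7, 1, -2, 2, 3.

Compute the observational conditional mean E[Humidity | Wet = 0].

Observing Wet=0 restricts to units where Wet's equation naturally yields 0: Soil ∈ {1, -2}. In that subpopulation Humidity = -4, -6, mean -5.

-5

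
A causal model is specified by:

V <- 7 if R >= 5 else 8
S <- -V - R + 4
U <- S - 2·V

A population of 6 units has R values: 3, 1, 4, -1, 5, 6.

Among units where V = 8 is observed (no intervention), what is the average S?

E[S|V=8] averages over only the 4 units with V=8 (R = 3, 1, 4, -1): S = -7, -5, -8, -3, mean -5.75.

-5.75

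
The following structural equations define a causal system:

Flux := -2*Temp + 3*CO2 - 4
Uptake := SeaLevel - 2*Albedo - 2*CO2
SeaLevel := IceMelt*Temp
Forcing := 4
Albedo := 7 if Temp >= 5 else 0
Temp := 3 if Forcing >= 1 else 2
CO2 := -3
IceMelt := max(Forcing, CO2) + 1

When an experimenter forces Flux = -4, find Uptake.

21

do(Flux=-4) replaces the equation Flux := -2*Temp + 3*CO2 - 4 with the constant Flux = -4.
Uptake is not downstream of the intervention, so its value is determined by the original equations.
Temp = 3 if Forcing >= 1 else 2  [with Forcing=4]  = 3
IceMelt = max(Forcing, CO2) + 1  [with Forcing=4, CO2=-3]  = 5
Albedo = 7 if Temp >= 5 else 0  [with Temp=3]  = 0
SeaLevel = IceMelt*Temp  [with IceMelt=5, Temp=3]  = 15
Uptake = SeaLevel - 2*Albedo - 2*CO2  [with SeaLevel=15, Albedo=0, CO2=-3]  = 21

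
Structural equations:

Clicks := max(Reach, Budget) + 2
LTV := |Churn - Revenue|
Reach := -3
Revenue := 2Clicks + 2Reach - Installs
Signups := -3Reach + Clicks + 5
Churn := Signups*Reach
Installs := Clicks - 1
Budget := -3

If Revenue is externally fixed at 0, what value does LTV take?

do(Revenue=0) replaces the equation Revenue := 2Clicks + 2Reach - Installs with the constant Revenue = 0.
Clicks = max(Reach, Budget) + 2  [with Reach=-3, Budget=-3]  = -1
Signups = -3Reach + Clicks + 5  [with Reach=-3, Clicks=-1]  = 13
Churn = Signups*Reach  [with Signups=13, Reach=-3]  = -39
LTV = |Churn - Revenue|  [with Churn=-39, Revenue=0]  = 39

39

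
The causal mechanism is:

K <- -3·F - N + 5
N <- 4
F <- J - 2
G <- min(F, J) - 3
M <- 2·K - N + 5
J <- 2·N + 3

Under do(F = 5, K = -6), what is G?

Setting F = 5, K = -6 by intervention discards those variables' equations.
J = 2·N + 3  [with N=4]  = 11
G = min(F, J) - 3  [with F=5, J=11]  = 2

2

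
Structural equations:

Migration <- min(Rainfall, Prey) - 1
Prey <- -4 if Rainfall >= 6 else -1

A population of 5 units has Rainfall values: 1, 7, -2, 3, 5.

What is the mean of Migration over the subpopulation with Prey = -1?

-2.25

Conditioning on Prey=-1 selects the 4 unit(s) with Rainfall ∈ {1, -2, 3, 5}. Their Migration values: -2, -3, -2, -2. Mean = -2.25.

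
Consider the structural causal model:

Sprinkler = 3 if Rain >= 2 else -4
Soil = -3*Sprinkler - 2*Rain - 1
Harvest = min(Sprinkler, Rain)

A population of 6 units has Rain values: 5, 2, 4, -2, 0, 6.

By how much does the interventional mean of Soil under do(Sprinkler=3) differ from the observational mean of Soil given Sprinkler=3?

do(Sprinkler=3) breaks Sprinkler's dependence on Rain. With Sprinkler=3 fixed, Soil across the units is -20, -14, -18, -6, -10, -22, mean -15.
Observing Sprinkler=3 restricts to units where Sprinkler's equation naturally yields 3: Rain ∈ {5, 2, 4, 6}. In that subpopulation Soil = -20, -14, -18, -22, mean -18.5.
Difference = -15 − (-18.5) = 3.5.

3.5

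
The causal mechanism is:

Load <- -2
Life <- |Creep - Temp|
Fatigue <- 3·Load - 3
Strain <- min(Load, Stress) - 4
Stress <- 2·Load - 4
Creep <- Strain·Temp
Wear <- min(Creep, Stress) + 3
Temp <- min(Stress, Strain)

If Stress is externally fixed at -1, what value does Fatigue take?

-9

Under do(Stress=-1), the mechanism Stress <- 2·Load - 4 is discarded; Stress is fixed at -1.
No directed path runs from Stress to Fatigue, so Fatigue keeps its natural value.
Fatigue = 3·Load - 3  [with Load=-2]  = -9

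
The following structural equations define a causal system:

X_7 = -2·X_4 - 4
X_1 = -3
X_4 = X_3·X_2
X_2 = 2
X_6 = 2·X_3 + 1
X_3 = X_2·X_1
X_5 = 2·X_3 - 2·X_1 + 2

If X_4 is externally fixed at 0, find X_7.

-4

The intervention breaks the incoming arrows to X_4: X_4 = X_3·X_2 no longer applies, and X_4 = 0.
X_7 = -2·X_4 - 4  [with X_4=0]  = -4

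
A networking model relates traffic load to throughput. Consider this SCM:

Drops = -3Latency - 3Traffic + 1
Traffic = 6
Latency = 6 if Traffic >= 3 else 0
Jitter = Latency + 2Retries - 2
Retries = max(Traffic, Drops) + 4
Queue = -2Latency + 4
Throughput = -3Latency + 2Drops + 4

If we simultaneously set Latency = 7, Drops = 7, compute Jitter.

27

The joint intervention fixes Latency = 7, Drops = 7, removing each variable's own equation.
Retries = max(Traffic, Drops) + 4  [with Traffic=6, Drops=7]  = 11
Jitter = Latency + 2Retries - 2  [with Latency=7, Retries=11]  = 27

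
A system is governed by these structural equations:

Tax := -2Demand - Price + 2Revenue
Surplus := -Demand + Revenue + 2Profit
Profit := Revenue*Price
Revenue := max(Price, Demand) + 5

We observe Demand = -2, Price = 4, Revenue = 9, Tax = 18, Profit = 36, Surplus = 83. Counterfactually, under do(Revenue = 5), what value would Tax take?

10

The intervention breaks the incoming arrows to Revenue: Revenue := max(Price, Demand) + 5 no longer applies, and Revenue = 5.
Tax = -2Demand - Price + 2Revenue  [with Demand=-2, Price=4, Revenue=5]  = 10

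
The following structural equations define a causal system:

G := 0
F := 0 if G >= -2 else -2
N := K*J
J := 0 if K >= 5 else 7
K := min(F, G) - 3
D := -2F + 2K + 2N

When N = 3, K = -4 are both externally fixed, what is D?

The joint intervention fixes N = 3, K = -4, removing each variable's own equation.
F = 0 if G >= -2 else -2  [with G=0]  = 0
D = -2F + 2K + 2N  [with F=0, K=-4, N=3]  = -2

-2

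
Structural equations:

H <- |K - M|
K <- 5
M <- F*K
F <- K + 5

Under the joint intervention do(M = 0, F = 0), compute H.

5

The joint intervention fixes M = 0, F = 0, removing each variable's own equation.
H = |K - M|  [with K=5, M=0]  = 5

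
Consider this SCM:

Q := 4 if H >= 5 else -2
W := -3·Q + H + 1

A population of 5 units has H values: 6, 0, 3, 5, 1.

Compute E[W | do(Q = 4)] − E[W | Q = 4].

-2.5

The intervention sets Q=4 in all 5 units regardless of H. Recomputing W per unit gives -5, -11, -8, -6, -10; average -8.
E[W|Q=4] averages over only the 2 units with Q=4 (H = 6, 5): W = -5, -6, mean -5.5.
Difference = -8 − (-5.5) = -2.5.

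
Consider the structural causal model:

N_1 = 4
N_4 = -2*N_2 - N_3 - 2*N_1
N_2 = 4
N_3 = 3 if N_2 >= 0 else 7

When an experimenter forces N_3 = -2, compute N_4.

-14

The intervention breaks the incoming arrows to N_3: N_3 = 3 if N_2 >= 0 else 7 no longer applies, and N_3 = -2.
N_4 = -2*N_2 - N_3 - 2*N_1  [with N_2=4, N_3=-2, N_1=4]  = -14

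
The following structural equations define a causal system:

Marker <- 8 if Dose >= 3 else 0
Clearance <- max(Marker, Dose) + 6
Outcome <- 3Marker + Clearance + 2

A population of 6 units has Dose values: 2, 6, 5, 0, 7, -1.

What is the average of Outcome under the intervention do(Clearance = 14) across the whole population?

28

The intervention sets Clearance=14 in all 6 units regardless of Dose. Recomputing Outcome per unit gives 16, 40, 40, 16, 40, 16; average 28.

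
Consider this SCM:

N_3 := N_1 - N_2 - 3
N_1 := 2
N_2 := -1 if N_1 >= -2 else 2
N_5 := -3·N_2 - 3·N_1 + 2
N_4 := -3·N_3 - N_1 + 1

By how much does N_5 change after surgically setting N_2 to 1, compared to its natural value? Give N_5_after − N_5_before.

do(N_2=1) replaces the equation N_2 := -1 if N_1 >= -2 else 2 with the constant N_2 = 1.
N_5 = -3·N_2 - 3·N_1 + 2  [with N_2=1, N_1=2]  = -7
Without intervention: N_2 = -1 if N_1 >= -2 else 2  [with N_1=2]  = -1; N_5 = -3·N_2 - 3·N_1 + 2  [with N_2=-1, N_1=2]  = -1.
Change = -7 − (-1) = -6.

-6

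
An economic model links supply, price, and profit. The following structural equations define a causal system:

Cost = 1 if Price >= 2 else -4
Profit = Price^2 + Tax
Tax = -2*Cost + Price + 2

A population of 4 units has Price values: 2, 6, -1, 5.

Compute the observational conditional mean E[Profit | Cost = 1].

Conditioning on Cost=1 selects the 3 unit(s) with Price ∈ {2, 6, 5}. Their Profit values: 6, 42, 30. Mean = 26.

26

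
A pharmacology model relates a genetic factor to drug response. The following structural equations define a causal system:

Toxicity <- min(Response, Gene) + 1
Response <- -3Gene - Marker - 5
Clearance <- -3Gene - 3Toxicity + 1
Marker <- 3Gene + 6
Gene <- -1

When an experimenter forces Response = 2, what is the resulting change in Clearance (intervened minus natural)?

-12

do(Response=2) replaces the equation Response <- -3Gene - Marker - 5 with the constant Response = 2.
Toxicity = min(Response, Gene) + 1  [with Response=2, Gene=-1]  = 0
Clearance = -3Gene - 3Toxicity + 1  [with Gene=-1, Toxicity=0]  = 4
Without intervention: Marker = 3Gene + 6  [with Gene=-1]  = 3; Response = -3Gene - Marker - 5  [with Gene=-1, Marker=3]  = -5; Toxicity = min(Response, Gene) + 1  [with Response=-5, Gene=-1]  = -4; Clearance = -3Gene - 3Toxicity + 1  [with Gene=-1, Toxicity=-4]  = 16.
Change = 4 − 16 = -12.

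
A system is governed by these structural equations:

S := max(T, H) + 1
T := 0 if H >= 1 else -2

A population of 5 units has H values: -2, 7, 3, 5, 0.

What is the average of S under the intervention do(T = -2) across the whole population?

3.6

Under do(T=-2), T's equation is replaced by T=-2 for every unit. Per-unit S: -1, 8, 4, 6, 1. Mean = 3.6.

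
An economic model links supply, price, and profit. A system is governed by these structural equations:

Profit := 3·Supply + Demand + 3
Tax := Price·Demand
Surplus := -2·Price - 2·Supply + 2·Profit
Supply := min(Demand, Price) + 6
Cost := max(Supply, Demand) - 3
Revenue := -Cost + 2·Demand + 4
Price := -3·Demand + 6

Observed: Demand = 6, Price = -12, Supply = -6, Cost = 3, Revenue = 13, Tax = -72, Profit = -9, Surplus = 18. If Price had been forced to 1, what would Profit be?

Under do(Price=1), the mechanism Price := -3·Demand + 6 is discarded; Price is fixed at 1.
Supply = min(Demand, Price) + 6  [with Demand=6, Price=1]  = 7
Profit = 3·Supply + Demand + 3  [with Supply=7, Demand=6]  = 30

30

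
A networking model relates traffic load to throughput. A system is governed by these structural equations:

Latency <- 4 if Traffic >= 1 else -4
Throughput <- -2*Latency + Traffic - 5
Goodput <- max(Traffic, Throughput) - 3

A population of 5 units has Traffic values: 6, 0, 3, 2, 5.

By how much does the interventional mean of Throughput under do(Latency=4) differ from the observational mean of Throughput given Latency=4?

Every unit gets Latency=4 under the intervention. Throughput values become -7, -13, -10, -11, -8; E[Throughput|do(Latency=4)] = -9.8.
Observing Latency=4 restricts to units where Latency's equation naturally yields 4: Traffic ∈ {6, 3, 2, 5}. In that subpopulation Throughput = -7, -10, -11, -8, mean -9.
Difference = -9.8 − (-9) = -0.8.

-0.8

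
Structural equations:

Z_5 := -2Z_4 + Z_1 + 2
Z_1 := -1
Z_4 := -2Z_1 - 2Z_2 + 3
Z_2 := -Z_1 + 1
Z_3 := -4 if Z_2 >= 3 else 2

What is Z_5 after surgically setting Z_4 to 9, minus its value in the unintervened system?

Intervening sets Z_4 = 9 and removes its equation (Z_4 := -2Z_1 - 2Z_2 + 3).
Z_5 = -2Z_4 + Z_1 + 2  [with Z_4=9, Z_1=-1]  = -17
Without intervention: Z_2 = -Z_1 + 1  [with Z_1=-1]  = 2; Z_4 = -2Z_1 - 2Z_2 + 3  [with Z_1=-1, Z_2=2]  = 1; Z_5 = -2Z_4 + Z_1 + 2  [with Z_4=1, Z_1=-1]  = -1.
Change = -17 − (-1) = -16.

-16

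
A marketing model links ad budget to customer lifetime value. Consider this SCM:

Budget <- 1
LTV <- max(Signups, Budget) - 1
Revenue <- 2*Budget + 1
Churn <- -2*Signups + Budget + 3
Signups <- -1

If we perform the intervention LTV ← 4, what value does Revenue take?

3

The intervention breaks the incoming arrows to LTV: LTV <- max(Signups, Budget) - 1 no longer applies, and LTV = 4.
Since Revenue is not a descendant of the intervened variable, it is unaffected.
Revenue = 2*Budget + 1  [with Budget=1]  = 3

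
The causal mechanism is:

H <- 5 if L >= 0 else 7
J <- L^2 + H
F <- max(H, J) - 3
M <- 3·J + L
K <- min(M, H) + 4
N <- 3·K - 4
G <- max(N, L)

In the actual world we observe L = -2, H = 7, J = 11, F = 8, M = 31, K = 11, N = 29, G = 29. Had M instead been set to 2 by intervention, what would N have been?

Under do(M=2), the mechanism M <- 3·J + L is discarded; M is fixed at 2.
H = 5 if L >= 0 else 7  [with L=-2]  = 7
K = min(M, H) + 4  [with M=2, H=7]  = 6
N = 3·K - 4  [with K=6]  = 14

14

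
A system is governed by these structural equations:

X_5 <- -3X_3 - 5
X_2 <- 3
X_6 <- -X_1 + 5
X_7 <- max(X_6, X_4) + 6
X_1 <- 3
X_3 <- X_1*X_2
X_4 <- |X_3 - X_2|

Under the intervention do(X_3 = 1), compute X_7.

The intervention breaks the incoming arrows to X_3: X_3 <- X_1*X_2 no longer applies, and X_3 = 1.
X_4 = |X_3 - X_2|  [with X_3=1, X_2=3]  = 2
X_6 = -X_1 + 5  [with X_1=3]  = 2
X_7 = max(X_6, X_4) + 6  [with X_6=2, X_4=2]  = 8

8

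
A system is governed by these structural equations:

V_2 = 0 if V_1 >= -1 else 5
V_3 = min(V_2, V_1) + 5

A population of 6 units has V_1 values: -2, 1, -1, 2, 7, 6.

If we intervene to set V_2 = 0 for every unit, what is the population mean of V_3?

do(V_2=0) breaks V_2's dependence on V_1. With V_2=0 fixed, V_3 across the units is 3, 5, 4, 5, 5, 5, mean 4.5.

4.5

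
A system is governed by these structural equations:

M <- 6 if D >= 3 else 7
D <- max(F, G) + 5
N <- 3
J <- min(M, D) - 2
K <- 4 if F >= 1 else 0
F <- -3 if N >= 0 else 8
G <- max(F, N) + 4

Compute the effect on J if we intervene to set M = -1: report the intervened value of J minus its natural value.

-7

Intervening sets M = -1 and removes its equation (M <- 6 if D >= 3 else 7).
F = -3 if N >= 0 else 8  [with N=3]  = -3
G = max(F, N) + 4  [with F=-3, N=3]  = 7
D = max(F, G) + 5  [with F=-3, G=7]  = 12
J = min(M, D) - 2  [with M=-1, D=12]  = -3
Without intervention: F = -3 if N >= 0 else 8  [with N=3]  = -3; G = max(F, N) + 4  [with F=-3, N=3]  = 7; D = max(F, G) + 5  [with F=-3, G=7]  = 12; M = 6 if D >= 3 else 7  [with D=12]  = 6; J = min(M, D) - 2  [with M=6, D=12]  = 4.
Change = -3 − 4 = -7.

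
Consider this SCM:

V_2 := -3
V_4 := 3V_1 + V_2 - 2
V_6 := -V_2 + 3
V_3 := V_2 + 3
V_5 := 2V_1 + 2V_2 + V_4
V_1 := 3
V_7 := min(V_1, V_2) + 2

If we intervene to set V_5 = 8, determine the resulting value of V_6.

The intervention breaks the incoming arrows to V_5: V_5 := 2V_1 + 2V_2 + V_4 no longer applies, and V_5 = 8.
Since V_6 is not a descendant of the intervened variable, it is unaffected.
V_6 = -V_2 + 3  [with V_2=-3]  = 6

6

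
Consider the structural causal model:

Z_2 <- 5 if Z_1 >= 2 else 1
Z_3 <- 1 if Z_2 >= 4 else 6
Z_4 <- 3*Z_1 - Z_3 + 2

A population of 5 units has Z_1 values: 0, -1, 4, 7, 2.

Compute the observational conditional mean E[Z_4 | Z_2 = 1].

Observing Z_2=1 restricts to units where Z_2's equation naturally yields 1: Z_1 ∈ {0, -1}. In that subpopulation Z_4 = -4, -7, mean -5.5.

-5.5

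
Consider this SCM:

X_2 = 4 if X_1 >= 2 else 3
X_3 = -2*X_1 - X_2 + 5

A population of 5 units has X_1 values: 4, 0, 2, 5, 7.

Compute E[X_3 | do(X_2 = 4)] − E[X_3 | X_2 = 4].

1.8

Under do(X_2=4), X_2's equation is replaced by X_2=4 for every unit. Per-unit X_3: -7, 1, -3, -9, -13. Mean = -6.2.
E[X_3|X_2=4] averages over only the 4 units with X_2=4 (X_1 = 4, 2, 5, 7): X_3 = -7, -3, -9, -13, mean -8.
Difference = -6.2 − (-8) = 1.8.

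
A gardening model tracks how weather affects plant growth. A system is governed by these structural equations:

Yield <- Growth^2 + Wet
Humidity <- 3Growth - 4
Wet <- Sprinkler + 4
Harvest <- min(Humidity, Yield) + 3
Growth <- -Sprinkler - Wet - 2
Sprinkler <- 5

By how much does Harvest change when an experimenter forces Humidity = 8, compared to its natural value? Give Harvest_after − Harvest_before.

Under do(Humidity=8), the mechanism Humidity <- 3Growth - 4 is discarded; Humidity is fixed at 8.
Wet = Sprinkler + 4  [with Sprinkler=5]  = 9
Growth = -Sprinkler - Wet - 2  [with Sprinkler=5, Wet=9]  = -16
Yield = Growth^2 + Wet  [with Growth=-16, Wet=9]  = 265
Harvest = min(Humidity, Yield) + 3  [with Humidity=8, Yield=265]  = 11
Without intervention: Wet = Sprinkler + 4  [with Sprinkler=5]  = 9; Growth = -Sprinkler - Wet - 2  [with Sprinkler=5, Wet=9]  = -16; Humidity = 3Growth - 4  [with Growth=-16]  = -52; Yield = Growth^2 + Wet  [with Growth=-16, Wet=9]  = 265; Harvest = min(Humidity, Yield) + 3  [with Humidity=-52, Yield=265]  = -49.
Change = 11 − (-49) = 60.

60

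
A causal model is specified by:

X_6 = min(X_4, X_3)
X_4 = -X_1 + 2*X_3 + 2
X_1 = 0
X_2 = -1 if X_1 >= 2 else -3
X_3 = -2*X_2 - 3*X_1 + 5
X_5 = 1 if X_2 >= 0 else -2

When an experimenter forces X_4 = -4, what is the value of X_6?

Under do(X_4=-4), the mechanism X_4 = -X_1 + 2*X_3 + 2 is discarded; X_4 is fixed at -4.
X_2 = -1 if X_1 >= 2 else -3  [with X_1=0]  = -3
X_3 = -2*X_2 - 3*X_1 + 5  [with X_2=-3, X_1=0]  = 11
X_6 = min(X_4, X_3)  [with X_4=-4, X_3=11]  = -4

-4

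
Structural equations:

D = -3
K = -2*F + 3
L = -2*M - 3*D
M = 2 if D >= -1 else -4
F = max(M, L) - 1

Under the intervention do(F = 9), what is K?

-15

Intervening sets F = 9 and removes its equation (F = max(M, L) - 1).
K = -2*F + 3  [with F=9]  = -15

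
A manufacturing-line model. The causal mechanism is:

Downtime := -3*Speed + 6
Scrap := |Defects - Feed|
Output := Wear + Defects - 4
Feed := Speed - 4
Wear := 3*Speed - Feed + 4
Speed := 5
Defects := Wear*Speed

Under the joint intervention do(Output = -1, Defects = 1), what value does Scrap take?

0

Setting Output = -1, Defects = 1 by intervention discards those variables' equations.
Feed = Speed - 4  [with Speed=5]  = 1
Scrap = |Defects - Feed|  [with Defects=1, Feed=1]  = 0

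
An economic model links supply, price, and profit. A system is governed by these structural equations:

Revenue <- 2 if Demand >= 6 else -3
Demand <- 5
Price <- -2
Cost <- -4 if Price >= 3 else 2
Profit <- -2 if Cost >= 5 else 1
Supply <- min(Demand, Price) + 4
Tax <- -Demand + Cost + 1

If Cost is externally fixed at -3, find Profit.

1

The intervention breaks the incoming arrows to Cost: Cost <- -4 if Price >= 3 else 2 no longer applies, and Cost = -3.
Profit = -2 if Cost >= 5 else 1  [with Cost=-3]  = 1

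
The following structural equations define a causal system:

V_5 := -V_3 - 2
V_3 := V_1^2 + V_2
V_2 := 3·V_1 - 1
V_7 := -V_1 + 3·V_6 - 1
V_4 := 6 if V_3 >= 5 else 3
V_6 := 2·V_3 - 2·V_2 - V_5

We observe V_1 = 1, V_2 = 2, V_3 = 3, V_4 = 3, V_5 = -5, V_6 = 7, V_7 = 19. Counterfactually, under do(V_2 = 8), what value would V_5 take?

-11

do(V_2=8) replaces the equation V_2 := 3·V_1 - 1 with the constant V_2 = 8.
V_3 = V_1^2 + V_2  [with V_1=1, V_2=8]  = 9
V_5 = -V_3 - 2  [with V_3=9]  = -11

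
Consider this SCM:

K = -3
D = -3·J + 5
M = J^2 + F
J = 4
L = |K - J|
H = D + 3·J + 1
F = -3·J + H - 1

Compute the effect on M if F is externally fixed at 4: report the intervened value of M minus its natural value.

The intervention breaks the incoming arrows to F: F = -3·J + H - 1 no longer applies, and F = 4.
M = J^2 + F  [with J=4, F=4]  = 20
Without intervention: D = -3·J + 5  [with J=4]  = -7; H = D + 3·J + 1  [with D=-7, J=4]  = 6; F = -3·J + H - 1  [with J=4, H=6]  = -7; M = J^2 + F  [with J=4, F=-7]  = 9.
Change = 20 − 9 = 11.

11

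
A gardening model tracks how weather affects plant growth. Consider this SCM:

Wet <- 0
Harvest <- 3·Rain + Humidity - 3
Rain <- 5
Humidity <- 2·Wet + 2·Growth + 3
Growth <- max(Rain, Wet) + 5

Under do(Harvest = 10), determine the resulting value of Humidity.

The intervention breaks the incoming arrows to Harvest: Harvest <- 3·Rain + Humidity - 3 no longer applies, and Harvest = 10.
Since Humidity is not a descendant of the intervened variable, it is unaffected.
Growth = max(Rain, Wet) + 5  [with Rain=5, Wet=0]  = 10
Humidity = 2·Wet + 2·Growth + 3  [with Wet=0, Growth=10]  = 23

23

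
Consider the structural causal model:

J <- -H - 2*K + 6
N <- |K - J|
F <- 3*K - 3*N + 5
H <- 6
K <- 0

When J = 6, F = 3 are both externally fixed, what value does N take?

The joint intervention fixes J = 6, F = 3, removing each variable's own equation.
N = |K - J|  [with K=0, J=6]  = 6

6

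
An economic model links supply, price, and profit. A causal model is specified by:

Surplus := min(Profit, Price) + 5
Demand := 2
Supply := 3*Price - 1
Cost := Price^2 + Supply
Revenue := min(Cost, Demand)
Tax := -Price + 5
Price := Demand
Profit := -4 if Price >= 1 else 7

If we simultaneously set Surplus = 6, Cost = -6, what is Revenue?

Setting Surplus = 6, Cost = -6 by intervention discards those variables' equations.
Revenue = min(Cost, Demand)  [with Cost=-6, Demand=2]  = -6

-6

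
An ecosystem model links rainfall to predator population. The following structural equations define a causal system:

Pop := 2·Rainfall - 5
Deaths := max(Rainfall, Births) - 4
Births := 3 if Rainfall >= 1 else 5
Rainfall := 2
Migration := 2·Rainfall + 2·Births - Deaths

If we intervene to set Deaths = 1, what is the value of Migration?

9

The intervention breaks the incoming arrows to Deaths: Deaths := max(Rainfall, Births) - 4 no longer applies, and Deaths = 1.
Births = 3 if Rainfall >= 1 else 5  [with Rainfall=2]  = 3
Migration = 2·Rainfall + 2·Births - Deaths  [with Rainfall=2, Births=3, Deaths=1]  = 9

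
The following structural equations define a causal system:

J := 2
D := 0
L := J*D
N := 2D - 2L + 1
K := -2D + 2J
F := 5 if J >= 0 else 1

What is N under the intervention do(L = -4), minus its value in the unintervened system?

8

The intervention breaks the incoming arrows to L: L := J*D no longer applies, and L = -4.
N = 2D - 2L + 1  [with D=0, L=-4]  = 9
Without intervention: L = J*D  [with J=2, D=0]  = 0; N = 2D - 2L + 1  [with D=0, L=0]  = 1.
Change = 9 − 1 = 8.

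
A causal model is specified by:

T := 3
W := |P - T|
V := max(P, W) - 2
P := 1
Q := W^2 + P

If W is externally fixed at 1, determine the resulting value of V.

-1

The intervention breaks the incoming arrows to W: W := |P - T| no longer applies, and W = 1.
V = max(P, W) - 2  [with P=1, W=1]  = -1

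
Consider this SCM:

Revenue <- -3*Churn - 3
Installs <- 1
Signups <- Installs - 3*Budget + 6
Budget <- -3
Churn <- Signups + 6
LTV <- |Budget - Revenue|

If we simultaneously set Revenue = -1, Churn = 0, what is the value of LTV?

2

Setting Revenue = -1, Churn = 0 by intervention discards those variables' equations.
LTV = |Budget - Revenue|  [with Budget=-3, Revenue=-1]  = 2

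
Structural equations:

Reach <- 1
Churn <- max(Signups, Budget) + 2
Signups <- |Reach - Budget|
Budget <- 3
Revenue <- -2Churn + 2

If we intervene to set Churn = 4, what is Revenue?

Intervening sets Churn = 4 and removes its equation (Churn <- max(Signups, Budget) + 2).
Revenue = -2Churn + 2  [with Churn=4]  = -6

-6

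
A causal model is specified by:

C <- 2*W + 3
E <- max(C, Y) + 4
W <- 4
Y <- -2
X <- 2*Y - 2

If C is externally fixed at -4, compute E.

2

The intervention breaks the incoming arrows to C: C <- 2*W + 3 no longer applies, and C = -4.
E = max(C, Y) + 4  [with C=-4, Y=-2]  = 2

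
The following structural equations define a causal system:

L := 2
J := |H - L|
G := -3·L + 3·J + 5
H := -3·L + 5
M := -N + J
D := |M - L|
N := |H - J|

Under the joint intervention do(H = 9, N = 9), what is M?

The joint intervention fixes H = 9, N = 9, removing each variable's own equation.
J = |H - L|  [with H=9, L=2]  = 7
M = -N + J  [with N=9, J=7]  = -2

-2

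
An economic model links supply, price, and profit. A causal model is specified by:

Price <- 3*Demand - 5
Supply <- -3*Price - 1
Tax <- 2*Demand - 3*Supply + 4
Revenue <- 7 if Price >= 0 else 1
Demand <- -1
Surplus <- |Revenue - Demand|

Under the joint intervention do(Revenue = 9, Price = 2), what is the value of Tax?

The joint intervention fixes Revenue = 9, Price = 2, removing each variable's own equation.
Supply = -3*Price - 1  [with Price=2]  = -7
Tax = 2*Demand - 3*Supply + 4  [with Demand=-1, Supply=-7]  = 23

23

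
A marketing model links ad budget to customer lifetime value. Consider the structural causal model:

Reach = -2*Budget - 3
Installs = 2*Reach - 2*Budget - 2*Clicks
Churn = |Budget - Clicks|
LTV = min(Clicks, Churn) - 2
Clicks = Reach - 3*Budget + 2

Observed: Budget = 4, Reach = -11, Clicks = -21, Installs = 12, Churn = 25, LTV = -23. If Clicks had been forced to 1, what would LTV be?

The intervention breaks the incoming arrows to Clicks: Clicks = Reach - 3*Budget + 2 no longer applies, and Clicks = 1.
Churn = |Budget - Clicks|  [with Budget=4, Clicks=1]  = 3
LTV = min(Clicks, Churn) - 2  [with Clicks=1, Churn=3]  = -1

-1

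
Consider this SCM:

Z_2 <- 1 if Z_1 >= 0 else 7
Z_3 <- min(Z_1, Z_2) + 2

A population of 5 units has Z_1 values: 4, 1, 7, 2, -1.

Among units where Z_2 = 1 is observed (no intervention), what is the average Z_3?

3

E[Z_3|Z_2=1] averages over only the 4 units with Z_2=1 (Z_1 = 4, 1, 7, 2): Z_3 = 3, 3, 3, 3, mean 3.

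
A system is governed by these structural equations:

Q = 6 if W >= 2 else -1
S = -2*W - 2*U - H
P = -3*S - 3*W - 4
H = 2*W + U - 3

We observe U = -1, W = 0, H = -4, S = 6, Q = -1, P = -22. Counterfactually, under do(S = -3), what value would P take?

Under do(S=-3), the mechanism S = -2*W - 2*U - H is discarded; S is fixed at -3.
P = -3*S - 3*W - 4  [with S=-3, W=0]  = 5

5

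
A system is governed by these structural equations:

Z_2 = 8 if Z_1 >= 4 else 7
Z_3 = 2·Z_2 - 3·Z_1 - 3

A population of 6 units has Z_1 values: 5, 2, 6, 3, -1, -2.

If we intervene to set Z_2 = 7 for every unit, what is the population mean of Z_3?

4.5

The intervention sets Z_2=7 in all 6 units regardless of Z_1. Recomputing Z_3 per unit gives -4, 5, -7, 2, 14, 17; average 4.5.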